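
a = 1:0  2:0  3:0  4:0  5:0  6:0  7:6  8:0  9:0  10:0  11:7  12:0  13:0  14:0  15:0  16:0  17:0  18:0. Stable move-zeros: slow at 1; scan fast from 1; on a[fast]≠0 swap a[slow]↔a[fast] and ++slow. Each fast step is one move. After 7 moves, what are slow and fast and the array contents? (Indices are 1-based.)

(s=1,f=1) a[fast]=0 → fast++
(s=1,f=2) a[fast]=0 → fast++
(s=1,f=3) a[fast]=0 → fast++
(s=1,f=4) a[fast]=0 → fast++
(s=1,f=5) a[fast]=0 → fast++
(s=1,f=6) a[fast]=0 → fast++
(s=1,f=7) a[fast]=6≠0 swap→a[1]=6 → slow++,fast++

slow=2, fast=8, a=[6, 0, 0, 0, 0, 0, 0, 0, 0, 0, 7, 0, 0, 0, 0, 0, 0, 0]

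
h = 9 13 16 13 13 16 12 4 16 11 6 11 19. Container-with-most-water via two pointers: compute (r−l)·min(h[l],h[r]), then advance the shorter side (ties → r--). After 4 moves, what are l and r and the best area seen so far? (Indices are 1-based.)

l=1 r=13: min(9,19)*12=108 best=108 *, l++
l=2 r=13: min(13,19)*11=143 best=143 *, l++
l=3 r=13: min(16,19)*10=160 best=160 *, l++
l=4 r=13: min(13,19)*9=117 best=160, l++

l=5, r=13, best area=160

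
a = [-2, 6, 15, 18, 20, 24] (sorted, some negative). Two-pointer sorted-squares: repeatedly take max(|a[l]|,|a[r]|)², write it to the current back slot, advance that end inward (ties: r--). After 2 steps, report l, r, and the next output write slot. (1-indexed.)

l=1, r=4, next write slot=4

[1,6] |-2|<=|24| out[6]=576 → r--
[1,5] |-2|<=|20| out[5]=400 → r--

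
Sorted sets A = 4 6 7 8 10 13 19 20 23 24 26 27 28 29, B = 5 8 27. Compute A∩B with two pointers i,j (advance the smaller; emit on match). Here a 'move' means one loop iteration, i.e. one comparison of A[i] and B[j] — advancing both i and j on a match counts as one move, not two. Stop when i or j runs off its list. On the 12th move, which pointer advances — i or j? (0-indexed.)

i

[i=0,j=0] 4<5 → i++
[i=1,j=0] 6>5 → j++
[i=1,j=1] 6<8 → i++
[i=2,j=1] 7<8 → i++
[i=3,j=1] 8==8 emit → i++,j++
[i=4,j=2] 10<27 → i++
[i=5,j=2] 13<27 → i++
[i=6,j=2] 19<27 → i++
[i=7,j=2] 20<27 → i++
[i=8,j=2] 23<27 → i++
[i=9,j=2] 24<27 → i++
[i=10,j=2] 26<27 → i++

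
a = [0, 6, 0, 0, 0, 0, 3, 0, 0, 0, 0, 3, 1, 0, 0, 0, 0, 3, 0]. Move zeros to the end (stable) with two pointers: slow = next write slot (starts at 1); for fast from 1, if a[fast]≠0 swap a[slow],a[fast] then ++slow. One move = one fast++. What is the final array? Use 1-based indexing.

[6, 3, 3, 1, 3, 0, 0, 0, 0, 0, 0, 0, 0, 0, 0, 0, 0, 0, 0]

slow=1 fast=1: a[fast]=0, fast++
slow=1 fast=2: a[fast]=6≠0 swap→a[1]=6, slow++,fast++
slow=2 fast=3: a[fast]=0, fast++
slow=2 fast=4: a[fast]=0, fast++
slow=2 fast=5: a[fast]=0, fast++
slow=2 fast=6: a[fast]=0, fast++
slow=2 fast=7: a[fast]=3≠0 swap→a[2]=3, slow++,fast++
slow=3 fast=8: a[fast]=0, fast++
slow=3 fast=9: a[fast]=0, fast++
slow=3 fast=10: a[fast]=0, fast++
slow=3 fast=11: a[fast]=0, fast++
slow=3 fast=12: a[fast]=3≠0 swap→a[3]=3, slow++,fast++
slow=4 fast=13: a[fast]=1≠0 swap→a[4]=1, slow++,fast++
slow=5 fast=14: a[fast]=0, fast++
slow=5 fast=15: a[fast]=0, fast++
slow=5 fast=16: a[fast]=0, fast++
slow=5 fast=17: a[fast]=0, fast++
slow=5 fast=18: a[fast]=3≠0 swap→a[5]=3, slow++,fast++
slow=6 fast=19: a[fast]=0, fast++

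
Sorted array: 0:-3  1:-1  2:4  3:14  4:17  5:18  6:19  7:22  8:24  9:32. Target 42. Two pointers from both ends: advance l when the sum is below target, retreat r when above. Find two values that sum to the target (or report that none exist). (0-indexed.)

[0,9] -3+32=29 <42 → l++
[1,9] -1+32=31 <42 → l++
[2,9] 4+32=36 <42 → l++
[3,9] 14+32=46 >42 → r--
[3,8] 14+24=38 <42 → l++
[4,8] 17+24=41 <42 → l++
[5,8] 18+24=42 → found

(18, 24)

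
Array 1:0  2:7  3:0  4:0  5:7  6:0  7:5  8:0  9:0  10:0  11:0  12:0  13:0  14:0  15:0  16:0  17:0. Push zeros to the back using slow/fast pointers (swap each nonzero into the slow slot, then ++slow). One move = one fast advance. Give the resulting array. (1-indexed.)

[7, 7, 5, 0, 0, 0, 0, 0, 0, 0, 0, 0, 0, 0, 0, 0, 0]

(s=1,f=1) a[fast]=0 → fast++
(s=1,f=2) a[fast]=7≠0 swap→a[1]=7 → slow++,fast++
(s=2,f=3) a[fast]=0 → fast++
(s=2,f=4) a[fast]=0 → fast++
(s=2,f=5) a[fast]=7≠0 swap→a[2]=7 → slow++,fast++
(s=3,f=6) a[fast]=0 → fast++
(s=3,f=7) a[fast]=5≠0 swap→a[3]=5 → slow++,fast++
(s=4,f=8) a[fast]=0 → fast++
(s=4,f=9) a[fast]=0 → fast++
(s=4,f=10) a[fast]=0 → fast++
(s=4,f=11) a[fast]=0 → fast++
(s=4,f=12) a[fast]=0 → fast++
(s=4,f=13) a[fast]=0 → fast++
(s=4,f=14) a[fast]=0 → fast++
(s=4,f=15) a[fast]=0 → fast++
(s=4,f=16) a[fast]=0 → fast++
(s=4,f=17) a[fast]=0 → fast++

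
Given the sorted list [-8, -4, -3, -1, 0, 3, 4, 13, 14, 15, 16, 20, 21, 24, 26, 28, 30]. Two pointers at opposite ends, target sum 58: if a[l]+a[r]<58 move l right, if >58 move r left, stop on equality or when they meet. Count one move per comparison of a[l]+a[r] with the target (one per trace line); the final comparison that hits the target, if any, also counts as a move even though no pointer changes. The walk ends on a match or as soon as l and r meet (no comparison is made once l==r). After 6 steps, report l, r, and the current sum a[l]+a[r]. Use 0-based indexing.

l=0 r=16: -8+30=22 <58, l++
l=1 r=16: -4+30=26 <58, l++
l=2 r=16: -3+30=27 <58, l++
l=3 r=16: -1+30=29 <58, l++
l=4 r=16: 0+30=30 <58, l++
l=5 r=16: 3+30=33 <58, l++

l=6, r=16, sum=34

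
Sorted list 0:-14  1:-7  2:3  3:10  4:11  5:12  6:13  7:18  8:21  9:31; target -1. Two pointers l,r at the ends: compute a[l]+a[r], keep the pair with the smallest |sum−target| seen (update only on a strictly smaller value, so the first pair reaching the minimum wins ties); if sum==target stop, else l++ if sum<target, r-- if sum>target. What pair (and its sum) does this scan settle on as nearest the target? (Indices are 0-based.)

[0,9] -14+31=17 d=18 * → r--
[0,8] -14+21=7 d=8 * → r--
[0,7] -14+18=4 d=5 * → r--
[0,6] -14+13=-1 d=0 * → stop

pair (-14, 13) with sum -1 (|Δ|=0)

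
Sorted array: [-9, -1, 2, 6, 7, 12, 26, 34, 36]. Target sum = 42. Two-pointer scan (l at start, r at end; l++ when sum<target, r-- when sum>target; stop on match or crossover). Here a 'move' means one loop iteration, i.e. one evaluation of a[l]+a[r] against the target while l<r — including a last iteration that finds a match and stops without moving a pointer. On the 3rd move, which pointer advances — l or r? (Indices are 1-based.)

[1,9] -9+36=27 <42 → l++
[2,9] -1+36=35 <42 → l++
[3,9] 2+36=38 <42 → l++

l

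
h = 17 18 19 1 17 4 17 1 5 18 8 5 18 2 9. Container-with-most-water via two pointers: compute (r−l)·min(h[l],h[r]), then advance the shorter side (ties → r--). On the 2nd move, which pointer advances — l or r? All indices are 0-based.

l=0 r=14: min(17,9)*14=126 best=126 *, r--
l=0 r=13: min(17,2)*13=26 best=126, r--

r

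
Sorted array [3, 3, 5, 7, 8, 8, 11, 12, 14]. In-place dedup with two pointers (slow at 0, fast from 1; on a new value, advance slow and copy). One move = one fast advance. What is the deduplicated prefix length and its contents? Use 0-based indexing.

(s=0,f=1) a[fast]=3=a[slow] dup → fast++
(s=0,f=2) a[fast]=5≠a[slow]=3 write a[1]=5 → slow++,fast++
(s=1,f=3) a[fast]=7≠a[slow]=5 write a[2]=7 → slow++,fast++
(s=2,f=4) a[fast]=8≠a[slow]=7 write a[3]=8 → slow++,fast++
(s=3,f=5) a[fast]=8=a[slow] dup → fast++
(s=3,f=6) a[fast]=11≠a[slow]=8 write a[4]=11 → slow++,fast++
(s=4,f=7) a[fast]=12≠a[slow]=11 write a[5]=12 → slow++,fast++
(s=5,f=8) a[fast]=14≠a[slow]=12 write a[6]=14 → slow++,fast++

length 7; prefix = [3, 5, 7, 8, 11, 12, 14]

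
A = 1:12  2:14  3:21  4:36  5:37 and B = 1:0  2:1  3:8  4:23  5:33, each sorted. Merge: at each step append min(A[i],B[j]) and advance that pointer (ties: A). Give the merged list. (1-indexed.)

[i=1,j=1] A[i]=12>B[j]=0 take 0 → j++
[i=1,j=2] A[i]=12>B[j]=1 take 1 → j++
[i=1,j=3] A[i]=12>B[j]=8 take 8 → j++
[i=1,j=4] A[i]=12<=B[j]=23 take 12 → i++
[i=2,j=4] A[i]=14<=B[j]=23 take 14 → i++
[i=3,j=4] A[i]=21<=B[j]=23 take 21 → i++
[i=4,j=4] A[i]=36>B[j]=23 take 23 → j++
[i=4,j=5] A[i]=36>B[j]=33 take 33 → j++
[i=4,j=6] B done, take A[i]=36 → i++
[i=5,j=6] B done, take A[i]=37 → i++

[0, 1, 8, 12, 14, 21, 23, 33, 36, 37]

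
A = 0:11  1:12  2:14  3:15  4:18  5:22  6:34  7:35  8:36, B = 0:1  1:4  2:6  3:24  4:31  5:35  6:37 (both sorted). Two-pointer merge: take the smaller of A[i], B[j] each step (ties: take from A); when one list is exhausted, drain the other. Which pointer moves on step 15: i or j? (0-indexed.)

i

[i=0,j=0] A[i]=11>B[j]=1 take 1 → j++
[i=0,j=1] A[i]=11>B[j]=4 take 4 → j++
[i=0,j=2] A[i]=11>B[j]=6 take 6 → j++
[i=0,j=3] A[i]=11<=B[j]=24 take 11 → i++
[i=1,j=3] A[i]=12<=B[j]=24 take 12 → i++
[i=2,j=3] A[i]=14<=B[j]=24 take 14 → i++
[i=3,j=3] A[i]=15<=B[j]=24 take 15 → i++
[i=4,j=3] A[i]=18<=B[j]=24 take 18 → i++
[i=5,j=3] A[i]=22<=B[j]=24 take 22 → i++
[i=6,j=3] A[i]=34>B[j]=24 take 24 → j++
[i=6,j=4] A[i]=34>B[j]=31 take 31 → j++
[i=6,j=5] A[i]=34<=B[j]=35 take 34 → i++
[i=7,j=5] A[i]=35<=B[j]=35 take 35 → i++
[i=8,j=5] A[i]=36>B[j]=35 take 35 → j++
[i=8,j=6] A[i]=36<=B[j]=37 take 36 → i++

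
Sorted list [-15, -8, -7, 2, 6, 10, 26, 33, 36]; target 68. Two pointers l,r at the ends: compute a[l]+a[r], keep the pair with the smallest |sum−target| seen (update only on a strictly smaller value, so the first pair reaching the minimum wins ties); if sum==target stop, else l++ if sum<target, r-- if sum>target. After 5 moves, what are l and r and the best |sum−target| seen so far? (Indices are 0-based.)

l=0 r=8: -15+36=21 d=47 *, l++
l=1 r=8: -8+36=28 d=40 *, l++
l=2 r=8: -7+36=29 d=39 *, l++
l=3 r=8: 2+36=38 d=30 *, l++
l=4 r=8: 6+36=42 d=26 *, l++

l=5, r=8, best |Δ|=26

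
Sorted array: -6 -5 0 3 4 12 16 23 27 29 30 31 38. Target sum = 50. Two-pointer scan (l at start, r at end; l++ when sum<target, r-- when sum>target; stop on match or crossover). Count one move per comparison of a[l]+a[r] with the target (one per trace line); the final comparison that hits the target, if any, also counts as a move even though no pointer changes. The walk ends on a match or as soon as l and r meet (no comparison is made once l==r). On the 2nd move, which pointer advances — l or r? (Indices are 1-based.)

l

l=1 r=13: -6+38=32 <50, l++
l=2 r=13: -5+38=33 <50, l++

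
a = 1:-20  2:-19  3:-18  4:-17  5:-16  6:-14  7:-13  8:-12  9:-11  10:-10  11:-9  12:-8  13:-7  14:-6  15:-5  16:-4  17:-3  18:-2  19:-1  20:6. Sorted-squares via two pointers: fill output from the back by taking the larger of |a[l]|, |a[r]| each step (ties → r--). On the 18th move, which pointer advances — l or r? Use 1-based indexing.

l

l=1 r=20: |-20|>|6| out[20]=400, l++
l=2 r=20: |-19|>|6| out[19]=361, l++
l=3 r=20: |-18|>|6| out[18]=324, l++
l=4 r=20: |-17|>|6| out[17]=289, l++
l=5 r=20: |-16|>|6| out[16]=256, l++
l=6 r=20: |-14|>|6| out[15]=196, l++
l=7 r=20: |-13|>|6| out[14]=169, l++
l=8 r=20: |-12|>|6| out[13]=144, l++
l=9 r=20: |-11|>|6| out[12]=121, l++
l=10 r=20: |-10|>|6| out[11]=100, l++
l=11 r=20: |-9|>|6| out[10]=81, l++
l=12 r=20: |-8|>|6| out[9]=64, l++
l=13 r=20: |-7|>|6| out[8]=49, l++
l=14 r=20: |-6|<=|6| out[7]=36, r--
l=14 r=19: |-6|>|-1| out[6]=36, l++
l=15 r=19: |-5|>|-1| out[5]=25, l++
l=16 r=19: |-4|>|-1| out[4]=16, l++
l=17 r=19: |-3|>|-1| out[3]=9, l++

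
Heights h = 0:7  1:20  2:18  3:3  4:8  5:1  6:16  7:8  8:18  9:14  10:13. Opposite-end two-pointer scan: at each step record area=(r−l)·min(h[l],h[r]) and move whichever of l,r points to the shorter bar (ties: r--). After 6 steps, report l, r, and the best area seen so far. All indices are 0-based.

l=0 r=10: min(7,13)*10=70 best=70 *, l++
l=1 r=10: min(20,13)*9=117 best=117 *, r--
l=1 r=9: min(20,14)*8=112 best=117, r--
l=1 r=8: min(20,18)*7=126 best=126 *, r--
l=1 r=7: min(20,8)*6=48 best=126, r--
l=1 r=6: min(20,16)*5=80 best=126, r--

l=1, r=5, best area=126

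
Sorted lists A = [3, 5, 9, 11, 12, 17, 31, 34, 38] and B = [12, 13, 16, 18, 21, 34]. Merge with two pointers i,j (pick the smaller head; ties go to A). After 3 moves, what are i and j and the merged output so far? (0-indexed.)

i=0 j=0: A[i]=3<=B[j]=12 take 3, i++
i=1 j=0: A[i]=5<=B[j]=12 take 5, i++
i=2 j=0: A[i]=9<=B[j]=12 take 9, i++

i=3, j=0, merged so far=[3, 5, 9]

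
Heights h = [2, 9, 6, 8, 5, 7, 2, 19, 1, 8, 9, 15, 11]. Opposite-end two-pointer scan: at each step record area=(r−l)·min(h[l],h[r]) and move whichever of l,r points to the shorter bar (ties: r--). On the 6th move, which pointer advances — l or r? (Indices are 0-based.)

l

[0,12] min(2,11)*12=24 best=24 * → l++
[1,12] min(9,11)*11=99 best=99 * → l++
[2,12] min(6,11)*10=60 best=99 → l++
[3,12] min(8,11)*9=72 best=99 → l++
[4,12] min(5,11)*8=40 best=99 → l++
[5,12] min(7,11)*7=49 best=99 → l++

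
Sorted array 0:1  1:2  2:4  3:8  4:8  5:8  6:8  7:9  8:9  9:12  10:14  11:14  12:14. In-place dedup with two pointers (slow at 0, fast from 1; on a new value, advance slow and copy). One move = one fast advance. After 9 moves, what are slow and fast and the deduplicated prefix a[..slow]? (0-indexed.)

slow=0 fast=1: a[fast]=2≠a[slow]=1 write a[1]=2, slow++,fast++
slow=1 fast=2: a[fast]=4≠a[slow]=2 write a[2]=4, slow++,fast++
slow=2 fast=3: a[fast]=8≠a[slow]=4 write a[3]=8, slow++,fast++
slow=3 fast=4: a[fast]=8=a[slow] dup, fast++
slow=3 fast=5: a[fast]=8=a[slow] dup, fast++
slow=3 fast=6: a[fast]=8=a[slow] dup, fast++
slow=3 fast=7: a[fast]=9≠a[slow]=8 write a[4]=9, slow++,fast++
slow=4 fast=8: a[fast]=9=a[slow] dup, fast++
slow=4 fast=9: a[fast]=12≠a[slow]=9 write a[5]=12, slow++,fast++

slow=5, fast=10, prefix=[1, 2, 4, 8, 9, 12]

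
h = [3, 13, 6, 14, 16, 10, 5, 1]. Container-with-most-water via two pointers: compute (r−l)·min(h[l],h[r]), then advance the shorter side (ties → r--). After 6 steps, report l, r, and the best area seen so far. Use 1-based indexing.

[1,8] min(3,1)*7=7 best=7 * → r--
[1,7] min(3,5)*6=18 best=18 * → l++
[2,7] min(13,5)*5=25 best=25 * → r--
[2,6] min(13,10)*4=40 best=40 * → r--
[2,5] min(13,16)*3=39 best=40 → l++
[3,5] min(6,16)*2=12 best=40 → l++

l=4, r=5, best area=40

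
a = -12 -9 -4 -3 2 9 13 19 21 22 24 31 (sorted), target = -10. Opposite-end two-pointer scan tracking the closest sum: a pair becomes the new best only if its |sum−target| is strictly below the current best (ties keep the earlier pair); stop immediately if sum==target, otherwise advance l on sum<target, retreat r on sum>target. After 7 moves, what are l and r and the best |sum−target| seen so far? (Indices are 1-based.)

[1,12] -12+31=19 d=29 * → r--
[1,11] -12+24=12 d=22 * → r--
[1,10] -12+22=10 d=20 * → r--
[1,9] -12+21=9 d=19 * → r--
[1,8] -12+19=7 d=17 * → r--
[1,7] -12+13=1 d=11 * → r--
[1,6] -12+9=-3 d=7 * → r--

l=1, r=5, best |Δ|=7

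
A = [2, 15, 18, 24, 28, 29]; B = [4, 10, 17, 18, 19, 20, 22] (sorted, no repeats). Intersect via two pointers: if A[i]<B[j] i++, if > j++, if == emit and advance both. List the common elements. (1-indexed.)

i=1 j=1: 2<4, i++
i=2 j=1: 15>4, j++
i=2 j=2: 15>10, j++
i=2 j=3: 15<17, i++
i=3 j=3: 18>17, j++
i=3 j=4: 18==18 emit, i++,j++
i=4 j=5: 24>19, j++
i=4 j=6: 24>20, j++
i=4 j=7: 24>22, j++

intersection = [18]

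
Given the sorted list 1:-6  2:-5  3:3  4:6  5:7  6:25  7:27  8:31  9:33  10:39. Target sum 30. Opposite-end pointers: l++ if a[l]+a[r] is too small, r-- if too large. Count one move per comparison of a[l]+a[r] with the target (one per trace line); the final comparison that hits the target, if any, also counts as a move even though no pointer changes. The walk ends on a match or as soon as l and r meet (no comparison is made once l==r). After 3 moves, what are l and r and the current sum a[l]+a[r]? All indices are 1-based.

l=3, r=9, sum=36

[1,10] -6+39=33 >30 → r--
[1,9] -6+33=27 <30 → l++
[2,9] -5+33=28 <30 → l++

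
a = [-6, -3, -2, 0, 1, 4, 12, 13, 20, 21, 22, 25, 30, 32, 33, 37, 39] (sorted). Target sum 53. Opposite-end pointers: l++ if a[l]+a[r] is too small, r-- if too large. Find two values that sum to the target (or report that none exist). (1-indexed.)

(20, 33)

l=1 r=17: -6+39=33 <53, l++
l=2 r=17: -3+39=36 <53, l++
l=3 r=17: -2+39=37 <53, l++
l=4 r=17: 0+39=39 <53, l++
l=5 r=17: 1+39=40 <53, l++
l=6 r=17: 4+39=43 <53, l++
l=7 r=17: 12+39=51 <53, l++
l=8 r=17: 13+39=52 <53, l++
l=9 r=17: 20+39=59 >53, r--
l=9 r=16: 20+37=57 >53, r--
l=9 r=15: 20+33=53, found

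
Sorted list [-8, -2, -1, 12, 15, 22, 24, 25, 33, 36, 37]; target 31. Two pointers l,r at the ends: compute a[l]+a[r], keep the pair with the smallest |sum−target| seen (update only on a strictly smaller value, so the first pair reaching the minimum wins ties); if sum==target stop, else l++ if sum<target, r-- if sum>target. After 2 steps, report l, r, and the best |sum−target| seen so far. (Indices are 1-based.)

[1,11] -8+37=29 d=2 * → l++
[2,11] -2+37=35 d=4 → r--

l=2, r=10, best |Δ|=2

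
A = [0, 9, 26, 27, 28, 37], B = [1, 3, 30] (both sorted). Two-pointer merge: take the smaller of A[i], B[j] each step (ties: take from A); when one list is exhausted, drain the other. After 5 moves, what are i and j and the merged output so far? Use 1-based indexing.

[i=1,j=1] A[i]=0<=B[j]=1 take 0 → i++
[i=2,j=1] A[i]=9>B[j]=1 take 1 → j++
[i=2,j=2] A[i]=9>B[j]=3 take 3 → j++
[i=2,j=3] A[i]=9<=B[j]=30 take 9 → i++
[i=3,j=3] A[i]=26<=B[j]=30 take 26 → i++

i=4, j=3, merged so far=[0, 1, 3, 9, 26]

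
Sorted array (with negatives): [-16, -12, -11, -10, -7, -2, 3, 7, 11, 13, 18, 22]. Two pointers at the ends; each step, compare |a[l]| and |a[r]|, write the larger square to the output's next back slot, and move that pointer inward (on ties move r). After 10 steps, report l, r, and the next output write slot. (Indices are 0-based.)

[0,11] |-16|<=|22| out[11]=484 → r--
[0,10] |-16|<=|18| out[10]=324 → r--
[0,9] |-16|>|13| out[9]=256 → l++
[1,9] |-12|<=|13| out[8]=169 → r--
[1,8] |-12|>|11| out[7]=144 → l++
[2,8] |-11|<=|11| out[6]=121 → r--
[2,7] |-11|>|7| out[5]=121 → l++
[3,7] |-10|>|7| out[4]=100 → l++
[4,7] |-7|<=|7| out[3]=49 → r--
[4,6] |-7|>|3| out[2]=49 → l++

l=5, r=6, next write slot=1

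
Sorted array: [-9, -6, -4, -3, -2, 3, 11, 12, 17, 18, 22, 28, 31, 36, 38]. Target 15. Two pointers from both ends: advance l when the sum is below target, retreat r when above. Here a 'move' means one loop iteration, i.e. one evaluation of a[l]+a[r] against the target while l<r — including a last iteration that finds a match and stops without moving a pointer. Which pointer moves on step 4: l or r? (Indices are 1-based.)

r

[1,15] -9+38=29 >15 → r--
[1,14] -9+36=27 >15 → r--
[1,13] -9+31=22 >15 → r--
[1,12] -9+28=19 >15 → r--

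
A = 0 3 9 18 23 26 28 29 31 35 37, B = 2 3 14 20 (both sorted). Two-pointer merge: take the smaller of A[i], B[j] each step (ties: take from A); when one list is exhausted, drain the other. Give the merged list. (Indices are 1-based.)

[i=1,j=1] A[i]=0<=B[j]=2 take 0 → i++
[i=2,j=1] A[i]=3>B[j]=2 take 2 → j++
[i=2,j=2] A[i]=3<=B[j]=3 take 3 → i++
[i=3,j=2] A[i]=9>B[j]=3 take 3 → j++
[i=3,j=3] A[i]=9<=B[j]=14 take 9 → i++
[i=4,j=3] A[i]=18>B[j]=14 take 14 → j++
[i=4,j=4] A[i]=18<=B[j]=20 take 18 → i++
[i=5,j=4] A[i]=23>B[j]=20 take 20 → j++
[i=5,j=5] B done, take A[i]=23 → i++
[i=6,j=5] B done, take A[i]=26 → i++
[i=7,j=5] B done, take A[i]=28 → i++
[i=8,j=5] B done, take A[i]=29 → i++
[i=9,j=5] B done, take A[i]=31 → i++
[i=10,j=5] B done, take A[i]=35 → i++
[i=11,j=5] B done, take A[i]=37 → i++

[0, 2, 3, 3, 9, 14, 18, 20, 23, 26, 28, 29, 31, 35, 37]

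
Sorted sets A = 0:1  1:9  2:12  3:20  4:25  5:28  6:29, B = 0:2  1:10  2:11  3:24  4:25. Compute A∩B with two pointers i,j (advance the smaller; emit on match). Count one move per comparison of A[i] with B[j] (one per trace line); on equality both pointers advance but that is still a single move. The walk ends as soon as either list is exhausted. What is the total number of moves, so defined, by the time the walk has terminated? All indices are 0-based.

i=0 j=0: 1<2, i++
i=1 j=0: 9>2, j++
i=1 j=1: 9<10, i++
i=2 j=1: 12>10, j++
i=2 j=2: 12>11, j++
i=2 j=3: 12<24, i++
i=3 j=3: 20<24, i++
i=4 j=3: 25>24, j++
i=4 j=4: 25==25 emit, i++,j++

9 moves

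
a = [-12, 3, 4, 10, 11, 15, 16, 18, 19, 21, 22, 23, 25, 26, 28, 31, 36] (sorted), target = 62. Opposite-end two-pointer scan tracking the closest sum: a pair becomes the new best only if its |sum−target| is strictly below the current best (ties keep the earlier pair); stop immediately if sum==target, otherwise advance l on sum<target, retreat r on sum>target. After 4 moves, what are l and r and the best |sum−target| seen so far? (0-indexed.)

l=4, r=16, best |Δ|=16

l=0 r=16: -12+36=24 d=38 *, l++
l=1 r=16: 3+36=39 d=23 *, l++
l=2 r=16: 4+36=40 d=22 *, l++
l=3 r=16: 10+36=46 d=16 *, l++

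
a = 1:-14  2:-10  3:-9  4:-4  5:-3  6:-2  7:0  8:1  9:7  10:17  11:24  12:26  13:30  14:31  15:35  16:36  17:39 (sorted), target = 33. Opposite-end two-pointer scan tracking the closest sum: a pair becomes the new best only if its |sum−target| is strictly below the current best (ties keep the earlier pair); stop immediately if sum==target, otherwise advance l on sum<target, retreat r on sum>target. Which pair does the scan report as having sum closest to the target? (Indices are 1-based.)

l=1 r=17: -14+39=25 d=8 *, l++
l=2 r=17: -10+39=29 d=4 *, l++
l=3 r=17: -9+39=30 d=3 *, l++
l=4 r=17: -4+39=35 d=2 *, r--
l=4 r=16: -4+36=32 d=1 *, l++
l=5 r=16: -3+36=33 d=0 *, stop

pair (-3, 36) with sum 33 (|Δ|=0)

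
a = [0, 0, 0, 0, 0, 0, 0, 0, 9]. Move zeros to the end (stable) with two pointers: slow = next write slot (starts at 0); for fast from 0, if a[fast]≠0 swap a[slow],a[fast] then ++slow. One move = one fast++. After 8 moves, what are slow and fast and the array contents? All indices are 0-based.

slow=0, fast=8, a=[0, 0, 0, 0, 0, 0, 0, 0, 9]

(s=0,f=0) a[fast]=0 → fast++
(s=0,f=1) a[fast]=0 → fast++
(s=0,f=2) a[fast]=0 → fast++
(s=0,f=3) a[fast]=0 → fast++
(s=0,f=4) a[fast]=0 → fast++
(s=0,f=5) a[fast]=0 → fast++
(s=0,f=6) a[fast]=0 → fast++
(s=0,f=7) a[fast]=0 → fast++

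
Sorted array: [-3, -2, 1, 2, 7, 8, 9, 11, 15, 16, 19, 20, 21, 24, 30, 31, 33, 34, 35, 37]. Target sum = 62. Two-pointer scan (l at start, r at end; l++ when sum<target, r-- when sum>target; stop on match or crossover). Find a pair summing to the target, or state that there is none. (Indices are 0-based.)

l=0 r=19: -3+37=34 <62, l++
l=1 r=19: -2+37=35 <62, l++
l=2 r=19: 1+37=38 <62, l++
l=3 r=19: 2+37=39 <62, l++
l=4 r=19: 7+37=44 <62, l++
l=5 r=19: 8+37=45 <62, l++
l=6 r=19: 9+37=46 <62, l++
l=7 r=19: 11+37=48 <62, l++
l=8 r=19: 15+37=52 <62, l++
l=9 r=19: 16+37=53 <62, l++
l=10 r=19: 19+37=56 <62, l++
l=11 r=19: 20+37=57 <62, l++
l=12 r=19: 21+37=58 <62, l++
l=13 r=19: 24+37=61 <62, l++
l=14 r=19: 30+37=67 >62, r--
l=14 r=18: 30+35=65 >62, r--
l=14 r=17: 30+34=64 >62, r--
l=14 r=16: 30+33=63 >62, r--
l=14 r=15: 30+31=61 <62, l++

no pair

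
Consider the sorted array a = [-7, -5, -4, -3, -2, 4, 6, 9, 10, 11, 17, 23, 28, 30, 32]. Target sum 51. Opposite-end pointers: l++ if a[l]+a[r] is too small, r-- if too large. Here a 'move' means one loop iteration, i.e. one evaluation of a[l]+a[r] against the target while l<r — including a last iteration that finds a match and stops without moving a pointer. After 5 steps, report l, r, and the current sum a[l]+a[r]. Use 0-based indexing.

l=0 r=14: -7+32=25 <51, l++
l=1 r=14: -5+32=27 <51, l++
l=2 r=14: -4+32=28 <51, l++
l=3 r=14: -3+32=29 <51, l++
l=4 r=14: -2+32=30 <51, l++

l=5, r=14, sum=36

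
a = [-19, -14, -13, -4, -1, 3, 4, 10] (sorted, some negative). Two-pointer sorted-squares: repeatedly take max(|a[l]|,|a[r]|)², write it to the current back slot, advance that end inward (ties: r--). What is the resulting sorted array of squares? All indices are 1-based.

l=1 r=8: |-19|>|10| out[8]=361, l++
l=2 r=8: |-14|>|10| out[7]=196, l++
l=3 r=8: |-13|>|10| out[6]=169, l++
l=4 r=8: |-4|<=|10| out[5]=100, r--
l=4 r=7: |-4|<=|4| out[4]=16, r--
l=4 r=6: |-4|>|3| out[3]=16, l++
l=5 r=6: |-1|<=|3| out[2]=9, r--
l=5 r=5: |-1|<=|-1| out[1]=1, r--

[1, 9, 16, 16, 100, 169, 196, 361]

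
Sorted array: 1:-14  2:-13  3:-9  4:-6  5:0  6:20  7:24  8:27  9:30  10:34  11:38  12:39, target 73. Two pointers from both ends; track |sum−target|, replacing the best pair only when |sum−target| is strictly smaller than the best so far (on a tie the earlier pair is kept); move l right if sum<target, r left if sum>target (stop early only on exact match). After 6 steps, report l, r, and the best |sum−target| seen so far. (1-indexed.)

[1,12] -14+39=25 d=48 * → l++
[2,12] -13+39=26 d=47 * → l++
[3,12] -9+39=30 d=43 * → l++
[4,12] -6+39=33 d=40 * → l++
[5,12] 0+39=39 d=34 * → l++
[6,12] 20+39=59 d=14 * → l++

l=7, r=12, best |Δ|=14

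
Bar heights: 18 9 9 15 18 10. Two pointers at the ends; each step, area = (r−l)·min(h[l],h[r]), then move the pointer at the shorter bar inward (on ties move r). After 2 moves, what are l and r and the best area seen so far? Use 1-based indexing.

[1,6] min(18,10)*5=50 best=50 * → r--
[1,5] min(18,18)*4=72 best=72 * → r--

l=1, r=4, best area=72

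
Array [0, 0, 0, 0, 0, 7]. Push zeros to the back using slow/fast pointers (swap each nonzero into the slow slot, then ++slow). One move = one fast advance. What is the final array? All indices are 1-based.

slow=1 fast=1: a[fast]=0, fast++
slow=1 fast=2: a[fast]=0, fast++
slow=1 fast=3: a[fast]=0, fast++
slow=1 fast=4: a[fast]=0, fast++
slow=1 fast=5: a[fast]=0, fast++
slow=1 fast=6: a[fast]=7≠0 swap→a[1]=7, slow++,fast++

[7, 0, 0, 0, 0, 0]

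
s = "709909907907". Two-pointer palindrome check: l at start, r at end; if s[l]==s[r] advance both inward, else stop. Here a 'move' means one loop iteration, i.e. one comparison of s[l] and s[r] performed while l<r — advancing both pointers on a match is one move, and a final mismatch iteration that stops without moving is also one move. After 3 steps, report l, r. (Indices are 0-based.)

[0,11] '7'=='7' → l++,r--
[1,10] '0'=='0' → l++,r--
[2,9] '9'=='9' → l++,r--

l=3, r=8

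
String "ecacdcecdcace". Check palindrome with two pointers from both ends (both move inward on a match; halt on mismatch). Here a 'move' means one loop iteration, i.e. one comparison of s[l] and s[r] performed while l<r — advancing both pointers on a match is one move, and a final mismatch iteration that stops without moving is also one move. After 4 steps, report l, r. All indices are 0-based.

l=4, r=8

l=0 r=12: 'e'=='e', l++,r--
l=1 r=11: 'c'=='c', l++,r--
l=2 r=10: 'a'=='a', l++,r--
l=3 r=9: 'c'=='c', l++,r--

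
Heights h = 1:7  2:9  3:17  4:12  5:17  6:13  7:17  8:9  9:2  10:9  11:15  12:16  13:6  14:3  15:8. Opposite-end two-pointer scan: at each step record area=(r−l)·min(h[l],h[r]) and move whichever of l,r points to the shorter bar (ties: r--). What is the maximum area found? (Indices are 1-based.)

[1,15] min(7,8)*14=98 best=98 * → l++
[2,15] min(9,8)*13=104 best=104 * → r--
[2,14] min(9,3)*12=36 best=104 → r--
[2,13] min(9,6)*11=66 best=104 → r--
[2,12] min(9,16)*10=90 best=104 → l++
[3,12] min(17,16)*9=144 best=144 * → r--
[3,11] min(17,15)*8=120 best=144 → r--
[3,10] min(17,9)*7=63 best=144 → r--
[3,9] min(17,2)*6=12 best=144 → r--
[3,8] min(17,9)*5=45 best=144 → r--
[3,7] min(17,17)*4=68 best=144 → r--
[3,6] min(17,13)*3=39 best=144 → r--
[3,5] min(17,17)*2=34 best=144 → r--
[3,4] min(17,12)*1=12 best=144 → r--

max area = 144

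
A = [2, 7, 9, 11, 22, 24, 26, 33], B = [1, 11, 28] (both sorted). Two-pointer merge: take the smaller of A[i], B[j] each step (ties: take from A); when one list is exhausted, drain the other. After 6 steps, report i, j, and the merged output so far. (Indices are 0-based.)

i=4, j=2, merged so far=[1, 2, 7, 9, 11, 11]

[i=0,j=0] A[i]=2>B[j]=1 take 1 → j++
[i=0,j=1] A[i]=2<=B[j]=11 take 2 → i++
[i=1,j=1] A[i]=7<=B[j]=11 take 7 → i++
[i=2,j=1] A[i]=9<=B[j]=11 take 9 → i++
[i=3,j=1] A[i]=11<=B[j]=11 take 11 → i++
[i=4,j=1] A[i]=22>B[j]=11 take 11 → j++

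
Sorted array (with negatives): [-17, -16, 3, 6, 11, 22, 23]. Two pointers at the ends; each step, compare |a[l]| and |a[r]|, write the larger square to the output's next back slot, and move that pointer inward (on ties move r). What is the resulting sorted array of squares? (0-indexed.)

[9, 36, 121, 256, 289, 484, 529]

l=0 r=6: |-17|<=|23| out[6]=529, r--
l=0 r=5: |-17|<=|22| out[5]=484, r--
l=0 r=4: |-17|>|11| out[4]=289, l++
l=1 r=4: |-16|>|11| out[3]=256, l++
l=2 r=4: |3|<=|11| out[2]=121, r--
l=2 r=3: |3|<=|6| out[1]=36, r--
l=2 r=2: |3|<=|3| out[0]=9, r--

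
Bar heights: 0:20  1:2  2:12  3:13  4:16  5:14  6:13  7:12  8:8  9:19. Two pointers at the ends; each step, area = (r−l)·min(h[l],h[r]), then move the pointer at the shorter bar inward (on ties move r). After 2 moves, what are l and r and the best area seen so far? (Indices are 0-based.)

l=0, r=7, best area=171

l=0 r=9: min(20,19)*9=171 best=171 *, r--
l=0 r=8: min(20,8)*8=64 best=171, r--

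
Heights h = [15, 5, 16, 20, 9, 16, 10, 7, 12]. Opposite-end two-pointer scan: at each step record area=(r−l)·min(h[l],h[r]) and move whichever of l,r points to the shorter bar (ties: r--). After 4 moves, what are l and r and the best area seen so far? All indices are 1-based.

l=2, r=6, best area=96

[1,9] min(15,12)*8=96 best=96 * → r--
[1,8] min(15,7)*7=49 best=96 → r--
[1,7] min(15,10)*6=60 best=96 → r--
[1,6] min(15,16)*5=75 best=96 → l++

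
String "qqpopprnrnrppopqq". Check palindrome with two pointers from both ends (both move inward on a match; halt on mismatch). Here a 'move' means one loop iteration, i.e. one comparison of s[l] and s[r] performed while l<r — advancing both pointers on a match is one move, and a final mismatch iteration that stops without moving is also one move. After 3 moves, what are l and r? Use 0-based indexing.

l=0 r=16: 'q'=='q', l++,r--
l=1 r=15: 'q'=='q', l++,r--
l=2 r=14: 'p'=='p', l++,r--

l=3, r=13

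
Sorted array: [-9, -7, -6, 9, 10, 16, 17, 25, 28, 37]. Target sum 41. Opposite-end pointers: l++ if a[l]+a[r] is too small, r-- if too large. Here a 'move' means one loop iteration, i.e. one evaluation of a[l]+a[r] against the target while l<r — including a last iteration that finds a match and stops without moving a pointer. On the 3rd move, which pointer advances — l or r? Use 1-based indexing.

l

l=1 r=10: -9+37=28 <41, l++
l=2 r=10: -7+37=30 <41, l++
l=3 r=10: -6+37=31 <41, l++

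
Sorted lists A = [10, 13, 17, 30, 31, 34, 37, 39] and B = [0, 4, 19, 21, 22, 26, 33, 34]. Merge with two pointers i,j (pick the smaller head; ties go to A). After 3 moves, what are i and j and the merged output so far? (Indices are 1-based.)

i=2, j=3, merged so far=[0, 4, 10]

[i=1,j=1] A[i]=10>B[j]=0 take 0 → j++
[i=1,j=2] A[i]=10>B[j]=4 take 4 → j++
[i=1,j=3] A[i]=10<=B[j]=19 take 10 → i++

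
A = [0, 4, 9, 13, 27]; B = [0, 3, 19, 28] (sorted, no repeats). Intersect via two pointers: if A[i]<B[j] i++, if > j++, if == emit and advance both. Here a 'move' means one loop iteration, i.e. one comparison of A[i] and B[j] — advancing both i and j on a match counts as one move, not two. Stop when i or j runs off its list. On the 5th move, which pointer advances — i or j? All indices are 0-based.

i=0 j=0: 0==0 emit, i++,j++
i=1 j=1: 4>3, j++
i=1 j=2: 4<19, i++
i=2 j=2: 9<19, i++
i=3 j=2: 13<19, i++

i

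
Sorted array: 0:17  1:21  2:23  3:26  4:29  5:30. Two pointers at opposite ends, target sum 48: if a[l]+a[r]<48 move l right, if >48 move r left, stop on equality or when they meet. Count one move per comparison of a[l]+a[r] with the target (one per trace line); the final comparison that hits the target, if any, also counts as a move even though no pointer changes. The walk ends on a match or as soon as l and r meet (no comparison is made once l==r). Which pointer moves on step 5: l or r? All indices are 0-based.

[0,5] 17+30=47 <48 → l++
[1,5] 21+30=51 >48 → r--
[1,4] 21+29=50 >48 → r--
[1,3] 21+26=47 <48 → l++
[2,3] 23+26=49 >48 → r--

r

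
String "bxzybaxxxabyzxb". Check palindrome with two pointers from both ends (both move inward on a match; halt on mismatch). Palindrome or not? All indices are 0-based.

palindrome

[0,14] 'b'=='b' → l++,r--
[1,13] 'x'=='x' → l++,r--
[2,12] 'z'=='z' → l++,r--
[3,11] 'y'=='y' → l++,r--
[4,10] 'b'=='b' → l++,r--
[5,9] 'a'=='a' → l++,r--
[6,8] 'x'=='x' → l++,r--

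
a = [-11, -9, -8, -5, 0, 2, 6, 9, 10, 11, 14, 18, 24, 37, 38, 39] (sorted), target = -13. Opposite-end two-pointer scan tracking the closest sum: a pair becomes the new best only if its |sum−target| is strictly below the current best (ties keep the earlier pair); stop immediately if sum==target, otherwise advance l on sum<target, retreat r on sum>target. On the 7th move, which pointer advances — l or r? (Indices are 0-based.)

r

l=0 r=15: -11+39=28 d=41 *, r--
l=0 r=14: -11+38=27 d=40 *, r--
l=0 r=13: -11+37=26 d=39 *, r--
l=0 r=12: -11+24=13 d=26 *, r--
l=0 r=11: -11+18=7 d=20 *, r--
l=0 r=10: -11+14=3 d=16 *, r--
l=0 r=9: -11+11=0 d=13 *, r--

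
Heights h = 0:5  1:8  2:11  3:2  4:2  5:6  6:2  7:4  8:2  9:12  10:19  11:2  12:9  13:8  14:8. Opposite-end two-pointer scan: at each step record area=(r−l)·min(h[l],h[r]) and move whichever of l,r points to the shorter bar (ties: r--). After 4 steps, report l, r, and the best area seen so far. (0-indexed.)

l=0 r=14: min(5,8)*14=70 best=70 *, l++
l=1 r=14: min(8,8)*13=104 best=104 *, r--
l=1 r=13: min(8,8)*12=96 best=104, r--
l=1 r=12: min(8,9)*11=88 best=104, l++

l=2, r=12, best area=104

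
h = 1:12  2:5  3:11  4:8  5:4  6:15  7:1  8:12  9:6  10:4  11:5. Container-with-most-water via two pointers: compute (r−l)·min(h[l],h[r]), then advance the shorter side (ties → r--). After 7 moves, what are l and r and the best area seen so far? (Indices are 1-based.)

l=1 r=11: min(12,5)*10=50 best=50 *, r--
l=1 r=10: min(12,4)*9=36 best=50, r--
l=1 r=9: min(12,6)*8=48 best=50, r--
l=1 r=8: min(12,12)*7=84 best=84 *, r--
l=1 r=7: min(12,1)*6=6 best=84, r--
l=1 r=6: min(12,15)*5=60 best=84, l++
l=2 r=6: min(5,15)*4=20 best=84, l++

l=3, r=6, best area=84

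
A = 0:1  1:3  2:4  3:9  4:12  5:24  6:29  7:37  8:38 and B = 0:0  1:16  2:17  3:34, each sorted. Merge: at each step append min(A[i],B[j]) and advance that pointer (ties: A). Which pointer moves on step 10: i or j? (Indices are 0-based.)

i

[i=0,j=0] A[i]=1>B[j]=0 take 0 → j++
[i=0,j=1] A[i]=1<=B[j]=16 take 1 → i++
[i=1,j=1] A[i]=3<=B[j]=16 take 3 → i++
[i=2,j=1] A[i]=4<=B[j]=16 take 4 → i++
[i=3,j=1] A[i]=9<=B[j]=16 take 9 → i++
[i=4,j=1] A[i]=12<=B[j]=16 take 12 → i++
[i=5,j=1] A[i]=24>B[j]=16 take 16 → j++
[i=5,j=2] A[i]=24>B[j]=17 take 17 → j++
[i=5,j=3] A[i]=24<=B[j]=34 take 24 → i++
[i=6,j=3] A[i]=29<=B[j]=34 take 29 → i++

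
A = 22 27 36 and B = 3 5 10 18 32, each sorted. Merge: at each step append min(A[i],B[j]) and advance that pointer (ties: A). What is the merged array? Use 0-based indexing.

i=0 j=0: A[i]=22>B[j]=3 take 3, j++
i=0 j=1: A[i]=22>B[j]=5 take 5, j++
i=0 j=2: A[i]=22>B[j]=10 take 10, j++
i=0 j=3: A[i]=22>B[j]=18 take 18, j++
i=0 j=4: A[i]=22<=B[j]=32 take 22, i++
i=1 j=4: A[i]=27<=B[j]=32 take 27, i++
i=2 j=4: A[i]=36>B[j]=32 take 32, j++
i=2 j=5: B done, take A[i]=36, i++

[3, 5, 10, 18, 22, 27, 32, 36]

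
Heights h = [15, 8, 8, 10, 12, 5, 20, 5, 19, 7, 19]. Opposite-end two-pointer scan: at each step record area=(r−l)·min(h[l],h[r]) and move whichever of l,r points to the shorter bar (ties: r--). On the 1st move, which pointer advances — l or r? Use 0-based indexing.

l

l=0 r=10: min(15,19)*10=150 best=150 *, l++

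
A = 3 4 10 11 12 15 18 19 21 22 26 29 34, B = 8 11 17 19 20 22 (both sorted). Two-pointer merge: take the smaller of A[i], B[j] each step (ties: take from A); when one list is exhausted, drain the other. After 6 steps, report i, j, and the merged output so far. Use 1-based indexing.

[i=1,j=1] A[i]=3<=B[j]=8 take 3 → i++
[i=2,j=1] A[i]=4<=B[j]=8 take 4 → i++
[i=3,j=1] A[i]=10>B[j]=8 take 8 → j++
[i=3,j=2] A[i]=10<=B[j]=11 take 10 → i++
[i=4,j=2] A[i]=11<=B[j]=11 take 11 → i++
[i=5,j=2] A[i]=12>B[j]=11 take 11 → j++

i=5, j=3, merged so far=[3, 4, 8, 10, 11, 11]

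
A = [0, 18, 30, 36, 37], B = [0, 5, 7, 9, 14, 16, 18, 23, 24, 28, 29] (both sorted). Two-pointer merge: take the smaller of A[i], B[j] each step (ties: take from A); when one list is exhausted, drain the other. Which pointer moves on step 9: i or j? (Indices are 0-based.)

j

[i=0,j=0] A[i]=0<=B[j]=0 take 0 → i++
[i=1,j=0] A[i]=18>B[j]=0 take 0 → j++
[i=1,j=1] A[i]=18>B[j]=5 take 5 → j++
[i=1,j=2] A[i]=18>B[j]=7 take 7 → j++
[i=1,j=3] A[i]=18>B[j]=9 take 9 → j++
[i=1,j=4] A[i]=18>B[j]=14 take 14 → j++
[i=1,j=5] A[i]=18>B[j]=16 take 16 → j++
[i=1,j=6] A[i]=18<=B[j]=18 take 18 → i++
[i=2,j=6] A[i]=30>B[j]=18 take 18 → j++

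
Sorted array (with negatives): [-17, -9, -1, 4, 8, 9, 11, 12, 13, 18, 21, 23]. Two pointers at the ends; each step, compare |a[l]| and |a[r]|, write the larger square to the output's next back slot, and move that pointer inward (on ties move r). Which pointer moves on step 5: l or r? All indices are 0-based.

l=0 r=11: |-17|<=|23| out[11]=529, r--
l=0 r=10: |-17|<=|21| out[10]=441, r--
l=0 r=9: |-17|<=|18| out[9]=324, r--
l=0 r=8: |-17|>|13| out[8]=289, l++
l=1 r=8: |-9|<=|13| out[7]=169, r--

r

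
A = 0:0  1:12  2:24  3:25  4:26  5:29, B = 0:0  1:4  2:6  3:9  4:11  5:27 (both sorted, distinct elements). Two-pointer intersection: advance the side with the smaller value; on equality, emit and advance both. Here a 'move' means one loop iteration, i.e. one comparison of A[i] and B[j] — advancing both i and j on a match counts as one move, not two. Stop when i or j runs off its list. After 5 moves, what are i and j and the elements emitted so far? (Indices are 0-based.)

[i=0,j=0] 0==0 emit → i++,j++
[i=1,j=1] 12>4 → j++
[i=1,j=2] 12>6 → j++
[i=1,j=3] 12>9 → j++
[i=1,j=4] 12>11 → j++

i=1, j=5, emitted=[0]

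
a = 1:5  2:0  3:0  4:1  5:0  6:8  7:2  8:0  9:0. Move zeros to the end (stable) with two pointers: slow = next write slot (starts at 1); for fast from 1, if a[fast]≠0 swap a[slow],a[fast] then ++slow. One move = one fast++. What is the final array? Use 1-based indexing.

[5, 1, 8, 2, 0, 0, 0, 0, 0]

(s=1,f=1) a[fast]=5≠0 swap→a[1]=5 → slow++,fast++
(s=2,f=2) a[fast]=0 → fast++
(s=2,f=3) a[fast]=0 → fast++
(s=2,f=4) a[fast]=1≠0 swap→a[2]=1 → slow++,fast++
(s=3,f=5) a[fast]=0 → fast++
(s=3,f=6) a[fast]=8≠0 swap→a[3]=8 → slow++,fast++
(s=4,f=7) a[fast]=2≠0 swap→a[4]=2 → slow++,fast++
(s=5,f=8) a[fast]=0 → fast++
(s=5,f=9) a[fast]=0 → fast++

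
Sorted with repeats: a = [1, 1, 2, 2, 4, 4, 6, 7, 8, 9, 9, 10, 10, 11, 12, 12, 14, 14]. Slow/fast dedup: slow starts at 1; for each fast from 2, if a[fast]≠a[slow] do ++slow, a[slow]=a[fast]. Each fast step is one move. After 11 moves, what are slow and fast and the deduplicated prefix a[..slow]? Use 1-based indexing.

(s=1,f=2) a[fast]=1=a[slow] dup → fast++
(s=1,f=3) a[fast]=2≠a[slow]=1 write a[2]=2 → slow++,fast++
(s=2,f=4) a[fast]=2=a[slow] dup → fast++
(s=2,f=5) a[fast]=4≠a[slow]=2 write a[3]=4 → slow++,fast++
(s=3,f=6) a[fast]=4=a[slow] dup → fast++
(s=3,f=7) a[fast]=6≠a[slow]=4 write a[4]=6 → slow++,fast++
(s=4,f=8) a[fast]=7≠a[slow]=6 write a[5]=7 → slow++,fast++
(s=5,f=9) a[fast]=8≠a[slow]=7 write a[6]=8 → slow++,fast++
(s=6,f=10) a[fast]=9≠a[slow]=8 write a[7]=9 → slow++,fast++
(s=7,f=11) a[fast]=9=a[slow] dup → fast++
(s=7,f=12) a[fast]=10≠a[slow]=9 write a[8]=10 → slow++,fast++

slow=8, fast=13, prefix=[1, 2, 4, 6, 7, 8, 9, 10]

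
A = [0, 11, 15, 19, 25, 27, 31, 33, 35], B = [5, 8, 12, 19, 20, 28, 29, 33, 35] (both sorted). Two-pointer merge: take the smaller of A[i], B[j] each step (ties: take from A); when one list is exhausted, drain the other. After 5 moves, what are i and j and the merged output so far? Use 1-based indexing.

i=3, j=4, merged so far=[0, 5, 8, 11, 12]

[i=1,j=1] A[i]=0<=B[j]=5 take 0 → i++
[i=2,j=1] A[i]=11>B[j]=5 take 5 → j++
[i=2,j=2] A[i]=11>B[j]=8 take 8 → j++
[i=2,j=3] A[i]=11<=B[j]=12 take 11 → i++
[i=3,j=3] A[i]=15>B[j]=12 take 12 → j++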